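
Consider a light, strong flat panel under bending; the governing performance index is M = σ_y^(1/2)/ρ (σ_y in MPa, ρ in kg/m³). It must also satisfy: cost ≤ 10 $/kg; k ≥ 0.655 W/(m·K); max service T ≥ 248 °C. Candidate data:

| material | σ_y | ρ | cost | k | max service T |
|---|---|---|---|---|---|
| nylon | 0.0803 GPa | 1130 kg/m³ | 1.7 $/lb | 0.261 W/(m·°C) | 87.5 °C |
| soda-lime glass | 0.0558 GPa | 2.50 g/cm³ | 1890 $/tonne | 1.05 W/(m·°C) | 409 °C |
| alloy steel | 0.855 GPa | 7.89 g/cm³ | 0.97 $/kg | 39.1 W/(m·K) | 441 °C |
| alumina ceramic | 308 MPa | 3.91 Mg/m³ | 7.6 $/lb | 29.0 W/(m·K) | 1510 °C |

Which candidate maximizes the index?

Screen on constraints: cost ≤ 10 $/kg; k ≥ 0.655 W/(m·K); max service T ≥ 248 °C. Survivors: soda-lime glass, alloy steel.
Normalizing units and computing the index:
  soda-lime glass: σ_y = 55.80 MPa, ρ = 2500 kg/m³
  alloy steel: σ_y = 855.0 MPa, ρ = 7890 kg/m³
  alloy steel: M = 3.71×10⁻³
  soda-lime glass: M = 2.99×10⁻³
Alloy steel has the largest M.

alloy steel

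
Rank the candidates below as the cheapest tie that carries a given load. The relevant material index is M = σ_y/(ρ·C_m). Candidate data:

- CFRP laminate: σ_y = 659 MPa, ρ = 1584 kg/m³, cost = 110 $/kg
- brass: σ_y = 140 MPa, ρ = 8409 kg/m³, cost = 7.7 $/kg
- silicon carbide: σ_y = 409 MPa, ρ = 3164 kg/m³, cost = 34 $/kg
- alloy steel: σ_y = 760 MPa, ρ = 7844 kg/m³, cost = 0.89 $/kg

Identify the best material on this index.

alloy steel

Per-candidate index values:
  alloy steel: M = 109 kN·m per $
  silicon carbide: M = 3.80 kN·m per $
  CFRP laminate: M = 3.78 kN·m per $
  brass: M = 2.16 kN·m per $
Highest index: alloy steel.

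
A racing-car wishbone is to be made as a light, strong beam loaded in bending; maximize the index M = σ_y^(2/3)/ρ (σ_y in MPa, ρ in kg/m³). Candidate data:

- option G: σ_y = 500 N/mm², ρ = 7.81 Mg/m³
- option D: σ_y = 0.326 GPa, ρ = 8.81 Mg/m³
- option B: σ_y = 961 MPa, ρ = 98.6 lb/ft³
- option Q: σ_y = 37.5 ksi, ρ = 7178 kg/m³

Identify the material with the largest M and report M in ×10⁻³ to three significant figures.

In SI units:
  option G: σ_y = 500.0 MPa, ρ = 7810 kg/m³
  option D: σ_y = 326.0 MPa, ρ = 8810 kg/m³
  option B: σ_y = 961.0 MPa, ρ = 1579 kg/m³
  option Q: σ_y = 258.6 MPa, ρ = 7178 kg/m³
  option B: M = 61.7×10⁻³
  option G: M = 8.07×10⁻³
  option Q: M = 5.65×10⁻³
  option D: M = 5.38×10⁻³
Option B has the largest M.

option B, M = 61.7×10⁻³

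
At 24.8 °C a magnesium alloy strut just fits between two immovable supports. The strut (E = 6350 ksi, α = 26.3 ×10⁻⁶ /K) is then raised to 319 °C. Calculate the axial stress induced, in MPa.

339 MPa

E = 6350 ksi = 43.78 GPa.
ΔT = 294.2 K. Constrained thermal stress σ = E·α·ΔT = 43.78×10³ MPa × 26.3×10⁻⁶ × 294.2 = 339 MPa (compressive).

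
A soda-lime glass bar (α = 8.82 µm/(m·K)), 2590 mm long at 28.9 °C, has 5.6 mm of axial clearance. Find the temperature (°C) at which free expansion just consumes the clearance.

274 °C

α·L₀·ΔT = 5.6 mm ⇒ ΔT = 5.6 / (8.82×10⁻⁶ × 2590.0) = 245.1 K.
T = 28.9 + 245.1 = 274.0 °C.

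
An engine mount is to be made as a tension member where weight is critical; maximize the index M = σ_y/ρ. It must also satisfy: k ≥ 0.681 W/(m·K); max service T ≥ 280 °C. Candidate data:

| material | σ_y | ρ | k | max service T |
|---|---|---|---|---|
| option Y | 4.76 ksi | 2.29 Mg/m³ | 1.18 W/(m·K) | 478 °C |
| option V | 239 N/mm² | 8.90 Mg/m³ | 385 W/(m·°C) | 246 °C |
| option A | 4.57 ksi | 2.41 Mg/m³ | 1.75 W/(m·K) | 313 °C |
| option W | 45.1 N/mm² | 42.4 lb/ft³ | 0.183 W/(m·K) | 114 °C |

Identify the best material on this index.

Screen on constraints: k ≥ 0.681 W/(m·K); max service T ≥ 280 °C. Survivors: option Y, option A.
Putting every candidate on a common basis:
  option Y: σ_y = 32.82 MPa, ρ = 2290 kg/m³
  option A: σ_y = 31.51 MPa, ρ = 2410 kg/m³
  option Y: M = 14.3 kN·m/kg
  option A: M = 13.1 kN·m/kg
Highest index: option Y.

option Y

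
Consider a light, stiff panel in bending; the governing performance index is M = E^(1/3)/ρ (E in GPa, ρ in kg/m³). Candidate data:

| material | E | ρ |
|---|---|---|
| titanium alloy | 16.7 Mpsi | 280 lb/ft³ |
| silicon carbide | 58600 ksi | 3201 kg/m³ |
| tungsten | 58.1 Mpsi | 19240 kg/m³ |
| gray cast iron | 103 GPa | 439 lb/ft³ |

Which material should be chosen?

After converting to SI:
  titanium alloy: E = 115.1 GPa, ρ = 4485 kg/m³
  silicon carbide: E = 404.0 GPa, ρ = 3201 kg/m³
  tungsten: E = 400.6 GPa, ρ = 19240 kg/m³
  gray cast iron: E = 103.0 GPa, ρ = 7032 kg/m³
  silicon carbide: M = 2.31×10⁻³
  titanium alloy: M = 1.08×10⁻³
  gray cast iron: M = 0.667×10⁻³
  tungsten: M = 0.383×10⁻³
Highest index: silicon carbide.

silicon carbide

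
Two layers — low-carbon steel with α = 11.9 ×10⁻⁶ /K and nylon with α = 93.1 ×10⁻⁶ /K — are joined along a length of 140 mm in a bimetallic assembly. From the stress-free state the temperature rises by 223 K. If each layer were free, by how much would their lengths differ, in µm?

Δα = |11.9 − 93.1|×10⁻⁶/K = 81.2×10⁻⁶/K.
ΔL_mismatch = Δα·L·ΔT = 81.2×10⁻⁶ × 140.0 mm × 223.0 K = 2540 µm.

2540 µm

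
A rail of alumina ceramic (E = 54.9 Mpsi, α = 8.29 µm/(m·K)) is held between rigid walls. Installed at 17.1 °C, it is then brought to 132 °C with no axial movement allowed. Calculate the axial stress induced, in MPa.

361 MPa

E = 54.9 Mpsi = 378.5 GPa.
ΔT = 114.9 K. Constrained thermal stress σ = E·α·ΔT = 378.5×10³ MPa × 8.29×10⁻⁶ × 114.9 = 361 MPa (compressive).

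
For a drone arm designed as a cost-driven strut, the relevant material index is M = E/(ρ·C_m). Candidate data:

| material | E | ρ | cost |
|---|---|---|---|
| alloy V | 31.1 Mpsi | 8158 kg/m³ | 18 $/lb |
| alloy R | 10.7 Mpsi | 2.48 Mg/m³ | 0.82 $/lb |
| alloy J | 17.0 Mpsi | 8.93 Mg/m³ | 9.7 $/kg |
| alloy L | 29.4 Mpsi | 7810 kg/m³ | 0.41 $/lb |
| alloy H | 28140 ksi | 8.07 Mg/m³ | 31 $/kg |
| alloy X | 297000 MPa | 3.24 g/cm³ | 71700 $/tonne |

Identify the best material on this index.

alloy L

In SI units:
  alloy V: E = 214.4 GPa, ρ = 8158 kg/m³, cost = 39.68 $/kg
  alloy R: E = 73.77 GPa, ρ = 2480 kg/m³, cost = 1.808 $/kg
  alloy J: E = 117.2 GPa, ρ = 8930 kg/m³, cost = 9.700 $/kg
  alloy L: E = 202.7 GPa, ρ = 7810 kg/m³, cost = 0.9039 $/kg
  alloy H: E = 194.0 GPa, ρ = 8070 kg/m³, cost = 31.00 $/kg
  alloy X: E = 297.0 GPa, ρ = 3240 kg/m³, cost = 71.70 $/kg
  alloy L: M = 28.7 MN·m per $
  alloy R: M = 16.5 MN·m per $
  alloy J: M = 1.35 MN·m per $
  alloy X: M = 1.28 MN·m per $
  alloy H: M = 0.776 MN·m per $
  alloy V: M = 0.662 MN·m per $
Alloy L has the largest M.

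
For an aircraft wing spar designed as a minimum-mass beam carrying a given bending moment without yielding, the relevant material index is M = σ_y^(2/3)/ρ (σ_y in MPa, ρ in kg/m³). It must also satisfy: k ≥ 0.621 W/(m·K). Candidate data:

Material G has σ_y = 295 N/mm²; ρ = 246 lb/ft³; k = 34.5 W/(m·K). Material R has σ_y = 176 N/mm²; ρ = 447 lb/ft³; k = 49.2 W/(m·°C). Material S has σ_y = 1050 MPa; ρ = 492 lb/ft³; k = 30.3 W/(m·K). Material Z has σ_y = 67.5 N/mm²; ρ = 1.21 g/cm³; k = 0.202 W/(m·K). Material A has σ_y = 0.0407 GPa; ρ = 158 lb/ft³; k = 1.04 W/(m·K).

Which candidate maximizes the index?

material S

Screen on constraints: k ≥ 0.621 W/(m·K). Survivors: material G, material R, material S, material A.
In SI units:
  material G: σ_y = 295.0 MPa, ρ = 3941 kg/m³
  material R: σ_y = 176.0 MPa, ρ = 7160 kg/m³
  material S: σ_y = 1050 MPa, ρ = 7881 kg/m³
  material A: σ_y = 40.70 MPa, ρ = 2531 kg/m³
  material S: M = 13.1×10⁻³
  material G: M = 11.2×10⁻³
  material A: M = 4.68×10⁻³
  material R: M = 4.39×10⁻³
Highest index: material S.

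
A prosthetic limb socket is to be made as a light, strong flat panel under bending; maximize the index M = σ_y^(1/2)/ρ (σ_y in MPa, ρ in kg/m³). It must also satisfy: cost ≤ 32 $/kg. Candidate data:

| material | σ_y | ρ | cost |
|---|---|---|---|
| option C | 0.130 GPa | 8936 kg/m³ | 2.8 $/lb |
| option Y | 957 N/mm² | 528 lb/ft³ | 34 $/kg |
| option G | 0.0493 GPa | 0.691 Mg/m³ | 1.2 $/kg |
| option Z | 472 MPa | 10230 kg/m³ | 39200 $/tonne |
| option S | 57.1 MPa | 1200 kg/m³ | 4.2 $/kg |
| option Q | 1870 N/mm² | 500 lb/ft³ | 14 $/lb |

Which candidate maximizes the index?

option G

Screen on constraints: cost ≤ 32 $/kg. Survivors: option C, option G, option S, option Q.
Putting every candidate on a common basis:
  option C: σ_y = 130.0 MPa, ρ = 8936 kg/m³
  option G: σ_y = 49.30 MPa, ρ = 691.0 kg/m³
  option S: σ_y = 57.10 MPa, ρ = 1200 kg/m³
  option Q: σ_y = 1870 MPa, ρ = 8009 kg/m³
  option G: M = 10.2×10⁻³
  option S: M = 6.30×10⁻³
  option Q: M = 5.40×10⁻³
  option C: M = 1.28×10⁻³
Highest index: option G.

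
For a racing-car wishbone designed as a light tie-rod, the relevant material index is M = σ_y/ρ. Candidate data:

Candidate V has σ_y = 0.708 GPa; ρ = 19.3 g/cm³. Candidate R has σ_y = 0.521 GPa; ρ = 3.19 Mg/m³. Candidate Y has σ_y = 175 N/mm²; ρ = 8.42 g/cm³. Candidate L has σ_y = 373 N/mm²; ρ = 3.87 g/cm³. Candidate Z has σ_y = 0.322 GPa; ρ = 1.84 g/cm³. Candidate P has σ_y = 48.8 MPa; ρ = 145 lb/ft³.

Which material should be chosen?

candidate Z

After converting to SI:
  candidate V: σ_y = 708.0 MPa, ρ = 19300 kg/m³
  candidate R: σ_y = 521.0 MPa, ρ = 3190 kg/m³
  candidate Y: σ_y = 175.0 MPa, ρ = 8420 kg/m³
  candidate L: σ_y = 373.0 MPa, ρ = 3870 kg/m³
  candidate Z: σ_y = 322.0 MPa, ρ = 1840 kg/m³
  candidate P: σ_y = 48.80 MPa, ρ = 2323 kg/m³
  candidate Z: M = 175 kN·m/kg
  candidate R: M = 163 kN·m/kg
  candidate L: M = 96.4 kN·m/kg
  candidate V: M = 36.7 kN·m/kg
  candidate P: M = 21.0 kN·m/kg
  candidate Y: M = 20.8 kN·m/kg
Highest index: candidate Z.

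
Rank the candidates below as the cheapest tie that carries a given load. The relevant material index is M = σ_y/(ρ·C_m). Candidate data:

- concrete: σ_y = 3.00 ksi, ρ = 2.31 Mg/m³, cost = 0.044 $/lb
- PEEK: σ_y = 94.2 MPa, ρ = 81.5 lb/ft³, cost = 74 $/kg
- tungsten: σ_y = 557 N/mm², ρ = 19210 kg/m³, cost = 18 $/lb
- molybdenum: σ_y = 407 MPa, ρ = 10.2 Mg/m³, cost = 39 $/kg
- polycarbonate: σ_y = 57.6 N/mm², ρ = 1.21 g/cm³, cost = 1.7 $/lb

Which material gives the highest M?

concrete

Normalizing units and computing the index:
  concrete: σ_y = 20.68 MPa, ρ = 2310 kg/m³, cost = 0.09700 $/kg
  PEEK: σ_y = 94.20 MPa, ρ = 1306 kg/m³, cost = 74.00 $/kg
  tungsten: σ_y = 557.0 MPa, ρ = 19210 kg/m³, cost = 39.68 $/kg
  molybdenum: σ_y = 407.0 MPa, ρ = 10200 kg/m³, cost = 39.00 $/kg
  polycarbonate: σ_y = 57.60 MPa, ρ = 1210 kg/m³, cost = 3.748 $/kg
  concrete: M = 92.3 kN·m per $
  polycarbonate: M = 12.7 kN·m per $
  molybdenum: M = 1.02 kN·m per $
  PEEK: M = 0.975 kN·m per $
  tungsten: M = 0.731 kN·m per $
Concrete has the largest M.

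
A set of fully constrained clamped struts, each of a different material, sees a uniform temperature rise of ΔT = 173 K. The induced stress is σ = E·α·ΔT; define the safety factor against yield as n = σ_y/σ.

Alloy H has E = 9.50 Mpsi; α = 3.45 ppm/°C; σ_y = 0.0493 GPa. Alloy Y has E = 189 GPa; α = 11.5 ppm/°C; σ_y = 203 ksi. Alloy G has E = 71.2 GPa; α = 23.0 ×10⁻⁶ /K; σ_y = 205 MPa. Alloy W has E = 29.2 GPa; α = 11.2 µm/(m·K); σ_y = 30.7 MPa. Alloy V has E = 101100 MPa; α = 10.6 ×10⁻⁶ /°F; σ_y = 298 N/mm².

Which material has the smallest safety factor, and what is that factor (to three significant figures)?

Per material, after unit conversion:
  alloy H: E = 65.50, α = 3.45, σ_y = 49.30 → σ = 39.1 MPa, n = 1.26
  alloy Y: E = 189.0, α = 11.5, σ_y = 1400 → σ = 376 MPa, n = 3.72
  alloy G: E = 71.20, α = 23.0, σ_y = 205.0 → σ = 283 MPa, n = 0.724
  alloy W: E = 29.20, α = 11.2, σ_y = 30.70 → σ = 56.6 MPa, n = 0.543
  alloy V: E = 101.1, α = 19.1, σ_y = 298.0 → σ = 334 MPa, n = 0.893
Alloy W has the lowest safety factor, n = 0.543.

alloy W, n = 0.543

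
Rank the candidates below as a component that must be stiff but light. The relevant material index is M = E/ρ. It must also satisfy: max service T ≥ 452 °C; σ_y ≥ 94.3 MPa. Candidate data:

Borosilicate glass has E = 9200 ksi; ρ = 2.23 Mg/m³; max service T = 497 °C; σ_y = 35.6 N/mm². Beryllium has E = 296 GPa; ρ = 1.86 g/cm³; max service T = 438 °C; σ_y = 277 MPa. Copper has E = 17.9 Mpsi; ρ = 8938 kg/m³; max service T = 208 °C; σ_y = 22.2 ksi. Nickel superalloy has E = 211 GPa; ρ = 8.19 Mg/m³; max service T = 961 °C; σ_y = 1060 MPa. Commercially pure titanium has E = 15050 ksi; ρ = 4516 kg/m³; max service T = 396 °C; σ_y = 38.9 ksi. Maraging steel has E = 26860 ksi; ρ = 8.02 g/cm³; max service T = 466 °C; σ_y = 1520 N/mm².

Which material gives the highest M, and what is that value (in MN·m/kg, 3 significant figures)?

Screen on constraints: max service T ≥ 452 °C; σ_y ≥ 94.3 MPa. Survivors: nickel superalloy, maraging steel.
After converting to SI:
  nickel superalloy: E = 211.0 GPa, ρ = 8190 kg/m³
  maraging steel: E = 185.2 GPa, ρ = 8020 kg/m³
  nickel superalloy: M = 25.8 MN·m/kg
  maraging steel: M = 23.1 MN·m/kg
The maximum is for nickel superalloy.

nickel superalloy, M = 25.8 MN·m/kg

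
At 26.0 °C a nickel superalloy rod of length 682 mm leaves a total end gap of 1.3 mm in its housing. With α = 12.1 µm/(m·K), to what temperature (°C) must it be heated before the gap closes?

α·L₀·ΔT = 1.3 mm ⇒ ΔT = 1.3 / (12.1×10⁻⁶ × 682.0) = 157.5 K.
T = 26.0 + 157.5 = 183.5 °C.

184 °C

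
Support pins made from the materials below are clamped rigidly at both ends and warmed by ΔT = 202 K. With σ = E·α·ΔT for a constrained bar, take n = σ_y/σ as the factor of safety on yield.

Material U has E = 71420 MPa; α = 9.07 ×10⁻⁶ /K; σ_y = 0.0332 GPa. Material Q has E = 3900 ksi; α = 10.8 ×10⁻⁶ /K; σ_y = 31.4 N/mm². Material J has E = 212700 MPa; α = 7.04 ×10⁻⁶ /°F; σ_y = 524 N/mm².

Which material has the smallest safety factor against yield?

material U

Converting E to GPa, α to ×10⁻⁶/K, σ_y to MPa, then σ and n for each:
  material U: E = 71.42, α = 9.07, σ_y = 33.20 → σ = 131 MPa, n = 0.254
  material Q: E = 26.89, α = 10.8, σ_y = 31.40 → σ = 58.7 MPa, n = 0.535
  material J: E = 212.7, α = 12.7, σ_y = 524.0 → σ = 544 MPa, n = 0.962
Smallest n: material U with n = 0.254.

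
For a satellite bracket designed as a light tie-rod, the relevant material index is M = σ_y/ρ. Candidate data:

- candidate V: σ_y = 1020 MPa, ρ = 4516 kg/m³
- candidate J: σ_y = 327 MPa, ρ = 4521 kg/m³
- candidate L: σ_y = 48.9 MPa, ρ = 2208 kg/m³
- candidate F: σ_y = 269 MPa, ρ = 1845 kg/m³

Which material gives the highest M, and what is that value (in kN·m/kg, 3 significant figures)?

candidate V, M = 226 kN·m/kg

Per-candidate index values:
  candidate V: M = 226 kN·m/kg
  candidate F: M = 146 kN·m/kg
  candidate J: M = 72.3 kN·m/kg
  candidate L: M = 22.1 kN·m/kg
Candidate V ranks first.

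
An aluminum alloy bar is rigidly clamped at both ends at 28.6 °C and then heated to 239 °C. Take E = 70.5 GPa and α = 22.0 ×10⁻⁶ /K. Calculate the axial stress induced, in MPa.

326 MPa

ΔT = 210.4 K. Constrained thermal stress σ = E·α·ΔT = 70.50×10³ MPa × 22.0×10⁻⁶ × 210.4 = 326 MPa (compressive).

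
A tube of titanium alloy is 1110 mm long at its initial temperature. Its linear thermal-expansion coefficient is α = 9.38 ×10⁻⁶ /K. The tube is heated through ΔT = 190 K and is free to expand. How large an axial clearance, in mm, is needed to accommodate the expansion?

ΔL = α·L₀·ΔT = 9.38×10⁻⁶ × 1110 mm × 190.0 K = 1.98 mm.

1.98 mm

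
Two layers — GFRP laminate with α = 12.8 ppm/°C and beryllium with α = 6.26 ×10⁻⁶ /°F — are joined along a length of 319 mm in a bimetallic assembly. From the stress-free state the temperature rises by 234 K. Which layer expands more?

GFRP laminate

beryllium: α = 6.26×10⁻⁶/°F × 9/5 = 11.3×10⁻⁶/K.
α(GFRP laminate) = 12.8×10⁻⁶/K vs α(beryllium) = 11.3×10⁻⁶/K.
Higher α expands more for the same ΔT: GFRP laminate.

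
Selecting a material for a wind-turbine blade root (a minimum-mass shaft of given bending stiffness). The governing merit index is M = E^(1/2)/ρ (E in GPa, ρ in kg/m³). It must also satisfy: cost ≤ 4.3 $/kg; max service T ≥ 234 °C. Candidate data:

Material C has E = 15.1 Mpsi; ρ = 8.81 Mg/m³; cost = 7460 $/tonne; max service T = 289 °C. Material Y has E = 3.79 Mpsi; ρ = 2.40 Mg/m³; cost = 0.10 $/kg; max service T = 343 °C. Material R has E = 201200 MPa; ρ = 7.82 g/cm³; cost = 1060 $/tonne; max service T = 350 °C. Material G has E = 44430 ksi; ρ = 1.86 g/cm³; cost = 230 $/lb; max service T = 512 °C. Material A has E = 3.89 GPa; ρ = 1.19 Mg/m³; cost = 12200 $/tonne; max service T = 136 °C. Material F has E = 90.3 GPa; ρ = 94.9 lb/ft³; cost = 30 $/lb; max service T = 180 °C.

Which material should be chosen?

material Y

Screen on constraints: cost ≤ 4.3 $/kg; max service T ≥ 234 °C. Survivors: material Y, material R.
After converting to SI:
  material Y: E = 26.13 GPa, ρ = 2400 kg/m³
  material R: E = 201.2 GPa, ρ = 7820 kg/m³
  material Y: M = 2.13×10⁻³
  material R: M = 1.81×10⁻³
Material Y ranks first.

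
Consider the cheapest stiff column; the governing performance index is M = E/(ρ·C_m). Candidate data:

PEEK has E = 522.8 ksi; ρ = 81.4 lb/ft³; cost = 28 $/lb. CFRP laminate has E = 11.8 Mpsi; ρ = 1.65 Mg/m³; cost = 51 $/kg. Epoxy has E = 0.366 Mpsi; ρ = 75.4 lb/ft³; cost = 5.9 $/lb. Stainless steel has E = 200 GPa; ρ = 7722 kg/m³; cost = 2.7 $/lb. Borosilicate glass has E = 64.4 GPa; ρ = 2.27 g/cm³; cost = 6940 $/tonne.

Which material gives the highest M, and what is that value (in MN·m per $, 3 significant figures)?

stainless steel, M = 4.35 MN·m per $

Convert each candidate to consistent units, then evaluate M:
  PEEK: E = 3.605 GPa, ρ = 1304 kg/m³, cost = 61.73 $/kg
  CFRP laminate: E = 81.36 GPa, ρ = 1650 kg/m³, cost = 51.00 $/kg
  epoxy: E = 2.523 GPa, ρ = 1208 kg/m³, cost = 13.01 $/kg
  stainless steel: E = 200.0 GPa, ρ = 7722 kg/m³, cost = 5.952 $/kg
  borosilicate glass: E = 64.40 GPa, ρ = 2270 kg/m³, cost = 6.940 $/kg
  stainless steel: M = 4.35 MN·m per $
  borosilicate glass: M = 4.09 MN·m per $
  CFRP laminate: M = 0.967 MN·m per $
  epoxy: M = 0.161 MN·m per $
  PEEK: M = 0.0448 MN·m per $
Stainless steel ranks first.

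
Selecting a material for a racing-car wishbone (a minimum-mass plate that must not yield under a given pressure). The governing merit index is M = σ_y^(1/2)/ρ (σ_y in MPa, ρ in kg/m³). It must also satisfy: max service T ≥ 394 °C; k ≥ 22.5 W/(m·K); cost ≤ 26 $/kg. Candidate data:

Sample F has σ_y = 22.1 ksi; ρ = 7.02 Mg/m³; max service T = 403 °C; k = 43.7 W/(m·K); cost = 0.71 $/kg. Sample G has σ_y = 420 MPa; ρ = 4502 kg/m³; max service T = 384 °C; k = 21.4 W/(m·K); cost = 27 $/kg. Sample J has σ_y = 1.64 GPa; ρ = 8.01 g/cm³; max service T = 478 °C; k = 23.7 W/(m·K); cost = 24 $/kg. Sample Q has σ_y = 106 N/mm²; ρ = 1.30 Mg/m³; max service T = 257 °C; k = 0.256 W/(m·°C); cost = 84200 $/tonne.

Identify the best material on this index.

sample J

Screen on constraints: max service T ≥ 394 °C; k ≥ 22.5 W/(m·K); cost ≤ 26 $/kg. Survivors: sample F, sample J.
Putting every candidate on a common basis:
  sample F: σ_y = 152.4 MPa, ρ = 7020 kg/m³
  sample J: σ_y = 1640 MPa, ρ = 8010 kg/m³
  sample J: M = 5.06×10⁻³
  sample F: M = 1.76×10⁻³
Sample J ranks first.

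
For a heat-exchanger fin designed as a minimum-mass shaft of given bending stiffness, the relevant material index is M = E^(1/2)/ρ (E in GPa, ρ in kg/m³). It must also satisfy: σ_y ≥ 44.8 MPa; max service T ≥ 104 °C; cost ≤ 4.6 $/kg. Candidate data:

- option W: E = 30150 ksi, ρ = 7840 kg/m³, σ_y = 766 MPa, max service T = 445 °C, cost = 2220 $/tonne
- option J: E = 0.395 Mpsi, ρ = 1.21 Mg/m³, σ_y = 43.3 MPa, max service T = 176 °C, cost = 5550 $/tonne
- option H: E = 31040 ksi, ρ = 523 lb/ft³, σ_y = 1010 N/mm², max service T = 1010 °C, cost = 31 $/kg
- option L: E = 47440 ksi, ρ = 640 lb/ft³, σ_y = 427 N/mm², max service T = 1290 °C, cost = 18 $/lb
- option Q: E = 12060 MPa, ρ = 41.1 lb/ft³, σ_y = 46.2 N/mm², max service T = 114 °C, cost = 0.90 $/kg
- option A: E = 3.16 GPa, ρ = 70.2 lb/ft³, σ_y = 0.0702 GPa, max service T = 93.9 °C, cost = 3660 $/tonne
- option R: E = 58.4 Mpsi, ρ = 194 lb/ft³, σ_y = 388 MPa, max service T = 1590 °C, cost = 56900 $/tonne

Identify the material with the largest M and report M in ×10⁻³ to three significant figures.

option Q, M = 5.27×10⁻³

Screen on constraints: σ_y ≥ 44.8 MPa; max service T ≥ 104 °C; cost ≤ 4.6 $/kg. Survivors: option W, option Q.
After converting to SI:
  option W: E = 207.9 GPa, ρ = 7840 kg/m³
  option Q: E = 12.06 GPa, ρ = 658.4 kg/m³
  option Q: M = 5.27×10⁻³
  option W: M = 1.84×10⁻³
The maximum is for option Q.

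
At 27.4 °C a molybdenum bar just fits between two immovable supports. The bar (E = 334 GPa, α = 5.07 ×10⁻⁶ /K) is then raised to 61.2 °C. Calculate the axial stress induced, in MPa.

ΔT = 33.80 K. Constrained thermal stress σ = E·α·ΔT = 334.0×10³ MPa × 5.07×10⁻⁶ × 33.80 = 57.2 MPa (compressive).

57.2 MPa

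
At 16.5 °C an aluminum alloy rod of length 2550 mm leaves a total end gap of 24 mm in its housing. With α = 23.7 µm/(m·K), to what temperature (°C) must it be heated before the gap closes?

α·L₀·ΔT = 24.0 mm ⇒ ΔT = 24.0 / (23.7×10⁻⁶ × 2550.0) = 397.1 K.
T = 16.5 + 397.1 = 413.6 °C.

414 °C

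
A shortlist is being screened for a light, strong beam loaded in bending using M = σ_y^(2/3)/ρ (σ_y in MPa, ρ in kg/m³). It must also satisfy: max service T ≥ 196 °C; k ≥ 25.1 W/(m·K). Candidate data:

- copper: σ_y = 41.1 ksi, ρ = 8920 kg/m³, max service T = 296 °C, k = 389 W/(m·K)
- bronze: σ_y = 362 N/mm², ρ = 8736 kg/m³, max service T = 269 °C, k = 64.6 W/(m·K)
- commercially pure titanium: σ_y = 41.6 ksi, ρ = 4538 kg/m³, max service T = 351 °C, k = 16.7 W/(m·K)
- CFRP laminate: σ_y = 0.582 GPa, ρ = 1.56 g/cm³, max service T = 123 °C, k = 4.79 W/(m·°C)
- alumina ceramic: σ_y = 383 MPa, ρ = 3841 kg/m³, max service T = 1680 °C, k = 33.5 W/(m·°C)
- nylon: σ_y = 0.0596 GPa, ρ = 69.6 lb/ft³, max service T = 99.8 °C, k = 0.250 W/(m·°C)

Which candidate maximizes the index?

Screen on constraints: max service T ≥ 196 °C; k ≥ 25.1 W/(m·K). Survivors: copper, bronze, alumina ceramic.
Normalizing units and computing the index:
  copper: σ_y = 283.4 MPa, ρ = 8920 kg/m³
  bronze: σ_y = 362.0 MPa, ρ = 8736 kg/m³
  alumina ceramic: σ_y = 383.0 MPa, ρ = 3841 kg/m³
  alumina ceramic: M = 13.7×10⁻³
  bronze: M = 5.81×10⁻³
  copper: M = 4.84×10⁻³
Alumina ceramic ranks first.

alumina ceramic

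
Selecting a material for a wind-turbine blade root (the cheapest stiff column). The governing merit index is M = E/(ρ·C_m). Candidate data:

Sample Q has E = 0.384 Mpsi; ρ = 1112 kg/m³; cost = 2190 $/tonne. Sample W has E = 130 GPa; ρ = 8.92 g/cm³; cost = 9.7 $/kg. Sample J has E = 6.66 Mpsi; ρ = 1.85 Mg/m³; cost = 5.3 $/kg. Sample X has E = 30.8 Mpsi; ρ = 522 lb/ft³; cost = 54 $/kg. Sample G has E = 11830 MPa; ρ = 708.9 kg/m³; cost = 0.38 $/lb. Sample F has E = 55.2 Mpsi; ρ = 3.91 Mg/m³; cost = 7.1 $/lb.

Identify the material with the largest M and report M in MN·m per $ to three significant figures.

In SI units:
  sample Q: E = 2.648 GPa, ρ = 1112 kg/m³, cost = 2.190 $/kg
  sample W: E = 130.0 GPa, ρ = 8920 kg/m³, cost = 9.700 $/kg
  sample J: E = 45.92 GPa, ρ = 1850 kg/m³, cost = 5.300 $/kg
  sample X: E = 212.4 GPa, ρ = 8362 kg/m³, cost = 54.00 $/kg
  sample G: E = 11.83 GPa, ρ = 708.9 kg/m³, cost = 0.8377 $/kg
  sample F: E = 380.6 GPa, ρ = 3910 kg/m³, cost = 15.65 $/kg
  sample G: M = 19.9 MN·m per $
  sample F: M = 6.22 MN·m per $
  sample J: M = 4.68 MN·m per $
  sample W: M = 1.50 MN·m per $
  sample Q: M = 1.09 MN·m per $
  sample X: M = 0.470 MN·m per $
Highest index: sample G.

sample G, M = 19.9 MN·m per $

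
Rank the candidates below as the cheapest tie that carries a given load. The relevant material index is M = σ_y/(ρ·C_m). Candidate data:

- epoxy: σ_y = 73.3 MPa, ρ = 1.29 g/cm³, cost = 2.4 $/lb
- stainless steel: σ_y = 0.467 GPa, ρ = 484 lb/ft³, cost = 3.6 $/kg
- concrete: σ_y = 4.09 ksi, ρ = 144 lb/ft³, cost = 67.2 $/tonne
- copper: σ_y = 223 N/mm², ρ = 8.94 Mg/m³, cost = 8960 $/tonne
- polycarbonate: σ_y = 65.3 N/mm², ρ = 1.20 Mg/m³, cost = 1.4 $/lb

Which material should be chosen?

concrete

Convert each candidate to consistent units, then evaluate M:
  epoxy: σ_y = 73.30 MPa, ρ = 1290 kg/m³, cost = 5.291 $/kg
  stainless steel: σ_y = 467.0 MPa, ρ = 7753 kg/m³, cost = 3.600 $/kg
  concrete: σ_y = 28.20 MPa, ρ = 2307 kg/m³, cost = 0.06720 $/kg
  copper: σ_y = 223.0 MPa, ρ = 8940 kg/m³, cost = 8.960 $/kg
  polycarbonate: σ_y = 65.30 MPa, ρ = 1200 kg/m³, cost = 3.086 $/kg
  concrete: M = 182 kN·m per $
  polycarbonate: M = 17.6 kN·m per $
  stainless steel: M = 16.7 kN·m per $
  epoxy: M = 10.7 kN·m per $
  copper: M = 2.78 kN·m per $
Concrete has the largest M.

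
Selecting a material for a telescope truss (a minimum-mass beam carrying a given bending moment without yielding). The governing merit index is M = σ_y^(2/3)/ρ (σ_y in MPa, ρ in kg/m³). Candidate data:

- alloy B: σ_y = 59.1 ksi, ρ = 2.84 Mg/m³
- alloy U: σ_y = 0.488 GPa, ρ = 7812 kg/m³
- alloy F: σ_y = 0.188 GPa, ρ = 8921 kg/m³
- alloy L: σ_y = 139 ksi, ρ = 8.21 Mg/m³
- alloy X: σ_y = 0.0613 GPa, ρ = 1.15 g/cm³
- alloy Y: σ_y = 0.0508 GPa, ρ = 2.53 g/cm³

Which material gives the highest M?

alloy B

Convert each candidate to consistent units, then evaluate M:
  alloy B: σ_y = 407.5 MPa, ρ = 2840 kg/m³
  alloy U: σ_y = 488.0 MPa, ρ = 7812 kg/m³
  alloy F: σ_y = 188.0 MPa, ρ = 8921 kg/m³
  alloy L: σ_y = 958.4 MPa, ρ = 8210 kg/m³
  alloy X: σ_y = 61.30 MPa, ρ = 1150 kg/m³
  alloy Y: σ_y = 50.80 MPa, ρ = 2530 kg/m³
  alloy B: M = 19.4×10⁻³
  alloy X: M = 13.5×10⁻³
  alloy L: M = 11.8×10⁻³
  alloy U: M = 7.93×10⁻³
  alloy Y: M = 5.42×10⁻³
  alloy F: M = 3.68×10⁻³
Alloy B ranks first.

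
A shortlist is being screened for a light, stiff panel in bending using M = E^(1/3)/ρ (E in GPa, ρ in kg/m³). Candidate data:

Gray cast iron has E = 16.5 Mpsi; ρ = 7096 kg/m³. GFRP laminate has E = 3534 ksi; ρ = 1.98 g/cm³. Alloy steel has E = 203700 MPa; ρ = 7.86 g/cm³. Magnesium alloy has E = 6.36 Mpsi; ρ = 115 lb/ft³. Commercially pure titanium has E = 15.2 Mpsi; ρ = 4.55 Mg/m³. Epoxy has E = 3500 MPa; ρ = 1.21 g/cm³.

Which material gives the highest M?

magnesium alloy

Putting every candidate on a common basis:
  gray cast iron: E = 113.8 GPa, ρ = 7096 kg/m³
  GFRP laminate: E = 24.37 GPa, ρ = 1980 kg/m³
  alloy steel: E = 203.7 GPa, ρ = 7860 kg/m³
  magnesium alloy: E = 43.85 GPa, ρ = 1842 kg/m³
  commercially pure titanium: E = 104.8 GPa, ρ = 4550 kg/m³
  epoxy: E = 3.500 GPa, ρ = 1210 kg/m³
  magnesium alloy: M = 1.91×10⁻³
  GFRP laminate: M = 1.46×10⁻³
  epoxy: M = 1.25×10⁻³
  commercially pure titanium: M = 1.04×10⁻³
  alloy steel: M = 0.749×10⁻³
  gray cast iron: M = 0.683×10⁻³
Magnesium alloy ranks first.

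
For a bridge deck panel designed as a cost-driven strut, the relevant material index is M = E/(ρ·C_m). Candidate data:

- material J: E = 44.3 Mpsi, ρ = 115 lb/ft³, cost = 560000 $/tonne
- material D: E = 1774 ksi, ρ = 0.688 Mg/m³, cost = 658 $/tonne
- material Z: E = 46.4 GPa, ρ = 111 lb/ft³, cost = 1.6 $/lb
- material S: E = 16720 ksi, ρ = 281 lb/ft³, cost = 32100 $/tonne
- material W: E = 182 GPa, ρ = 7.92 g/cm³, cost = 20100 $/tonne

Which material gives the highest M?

material D

Putting every candidate on a common basis:
  material J: E = 305.4 GPa, ρ = 1842 kg/m³, cost = 560.0 $/kg
  material D: E = 12.23 GPa, ρ = 688.0 kg/m³, cost = 0.6580 $/kg
  material Z: E = 46.40 GPa, ρ = 1778 kg/m³, cost = 3.527 $/kg
  material S: E = 115.3 GPa, ρ = 4501 kg/m³, cost = 32.10 $/kg
  material W: E = 182.0 GPa, ρ = 7920 kg/m³, cost = 20.10 $/kg
  material D: M = 27.0 MN·m per $
  material Z: M = 7.40 MN·m per $
  material W: M = 1.14 MN·m per $
  material S: M = 0.798 MN·m per $
  material J: M = 0.296 MN·m per $
Material D ranks first.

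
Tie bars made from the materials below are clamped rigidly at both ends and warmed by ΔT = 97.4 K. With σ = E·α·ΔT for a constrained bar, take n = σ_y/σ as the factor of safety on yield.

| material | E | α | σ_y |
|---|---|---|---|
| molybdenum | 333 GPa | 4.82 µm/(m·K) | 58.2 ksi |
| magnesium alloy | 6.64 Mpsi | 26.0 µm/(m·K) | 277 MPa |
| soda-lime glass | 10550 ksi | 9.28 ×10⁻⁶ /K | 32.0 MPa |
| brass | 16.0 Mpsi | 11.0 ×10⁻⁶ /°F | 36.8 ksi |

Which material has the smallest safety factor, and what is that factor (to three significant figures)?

In consistent units (E in GPa, α in ×10⁻⁶/K, σ_y in MPa):
  molybdenum: E = 333.0, α = 4.82, σ_y = 401.3 → σ = 156 MPa, n = 2.57
  magnesium alloy: E = 45.78, α = 26.0, σ_y = 277.0 → σ = 116 MPa, n = 2.39
  soda-lime glass: E = 72.74, α = 9.28, σ_y = 32.00 → σ = 65.7 MPa, n = 0.487
  brass: E = 110.3, α = 19.8, σ_y = 253.7 → σ = 213 MPa, n = 1.19
Soda-lime glass has the lowest safety factor, n = 0.487.

soda-lime glass, n = 0.487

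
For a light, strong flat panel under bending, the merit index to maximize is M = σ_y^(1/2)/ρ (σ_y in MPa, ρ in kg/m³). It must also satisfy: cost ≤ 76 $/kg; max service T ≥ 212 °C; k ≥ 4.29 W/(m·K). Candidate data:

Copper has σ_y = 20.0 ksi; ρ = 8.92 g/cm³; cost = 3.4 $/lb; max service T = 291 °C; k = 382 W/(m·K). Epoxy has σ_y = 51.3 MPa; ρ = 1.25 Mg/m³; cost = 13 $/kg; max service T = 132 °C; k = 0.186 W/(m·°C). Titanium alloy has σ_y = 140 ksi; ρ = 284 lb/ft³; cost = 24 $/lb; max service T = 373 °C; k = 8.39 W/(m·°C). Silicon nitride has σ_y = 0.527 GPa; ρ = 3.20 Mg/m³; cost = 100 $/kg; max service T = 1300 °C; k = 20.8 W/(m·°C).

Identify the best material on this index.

titanium alloy

Screen on constraints: cost ≤ 76 $/kg; max service T ≥ 212 °C; k ≥ 4.29 W/(m·K). Survivors: copper, titanium alloy.
Putting every candidate on a common basis:
  copper: σ_y = 137.9 MPa, ρ = 8920 kg/m³
  titanium alloy: σ_y = 965.3 MPa, ρ = 4549 kg/m³
  titanium alloy: M = 6.83×10⁻³
  copper: M = 1.32×10⁻³
Highest index: titanium alloy.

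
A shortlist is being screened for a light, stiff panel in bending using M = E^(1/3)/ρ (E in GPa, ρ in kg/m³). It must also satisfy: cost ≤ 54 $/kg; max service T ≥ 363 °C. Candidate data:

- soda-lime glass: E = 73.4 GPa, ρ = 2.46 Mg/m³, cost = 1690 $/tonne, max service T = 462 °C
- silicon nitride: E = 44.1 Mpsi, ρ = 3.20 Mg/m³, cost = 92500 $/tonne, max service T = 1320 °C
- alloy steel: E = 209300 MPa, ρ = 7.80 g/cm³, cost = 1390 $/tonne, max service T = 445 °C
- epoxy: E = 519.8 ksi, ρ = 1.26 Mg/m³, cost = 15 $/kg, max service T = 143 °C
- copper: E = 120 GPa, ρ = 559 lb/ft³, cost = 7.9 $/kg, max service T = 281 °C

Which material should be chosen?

Screen on constraints: cost ≤ 54 $/kg; max service T ≥ 363 °C. Survivors: soda-lime glass, alloy steel.
Putting every candidate on a common basis:
  soda-lime glass: E = 73.40 GPa, ρ = 2460 kg/m³
  alloy steel: E = 209.3 GPa, ρ = 7800 kg/m³
  soda-lime glass: M = 1.70×10⁻³
  alloy steel: M = 0.761×10⁻³
The maximum is for soda-lime glass.

soda-lime glass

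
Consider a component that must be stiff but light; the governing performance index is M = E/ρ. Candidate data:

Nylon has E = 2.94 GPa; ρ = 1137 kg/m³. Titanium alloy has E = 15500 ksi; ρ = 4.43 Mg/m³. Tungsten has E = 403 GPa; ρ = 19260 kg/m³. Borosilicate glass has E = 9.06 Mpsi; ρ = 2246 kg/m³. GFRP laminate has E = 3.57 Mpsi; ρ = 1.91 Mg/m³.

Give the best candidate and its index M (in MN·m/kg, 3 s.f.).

borosilicate glass, M = 27.8 MN·m/kg

Normalizing units and computing the index:
  nylon: E = 2.940 GPa, ρ = 1137 kg/m³
  titanium alloy: E = 106.9 GPa, ρ = 4430 kg/m³
  tungsten: E = 403.0 GPa, ρ = 19260 kg/m³
  borosilicate glass: E = 62.47 GPa, ρ = 2246 kg/m³
  GFRP laminate: E = 24.61 GPa, ρ = 1910 kg/m³
  borosilicate glass: M = 27.8 MN·m/kg
  titanium alloy: M = 24.1 MN·m/kg
  tungsten: M = 20.9 MN·m/kg
  GFRP laminate: M = 12.9 MN·m/kg
  nylon: M = 2.59 MN·m/kg
Highest index: borosilicate glass.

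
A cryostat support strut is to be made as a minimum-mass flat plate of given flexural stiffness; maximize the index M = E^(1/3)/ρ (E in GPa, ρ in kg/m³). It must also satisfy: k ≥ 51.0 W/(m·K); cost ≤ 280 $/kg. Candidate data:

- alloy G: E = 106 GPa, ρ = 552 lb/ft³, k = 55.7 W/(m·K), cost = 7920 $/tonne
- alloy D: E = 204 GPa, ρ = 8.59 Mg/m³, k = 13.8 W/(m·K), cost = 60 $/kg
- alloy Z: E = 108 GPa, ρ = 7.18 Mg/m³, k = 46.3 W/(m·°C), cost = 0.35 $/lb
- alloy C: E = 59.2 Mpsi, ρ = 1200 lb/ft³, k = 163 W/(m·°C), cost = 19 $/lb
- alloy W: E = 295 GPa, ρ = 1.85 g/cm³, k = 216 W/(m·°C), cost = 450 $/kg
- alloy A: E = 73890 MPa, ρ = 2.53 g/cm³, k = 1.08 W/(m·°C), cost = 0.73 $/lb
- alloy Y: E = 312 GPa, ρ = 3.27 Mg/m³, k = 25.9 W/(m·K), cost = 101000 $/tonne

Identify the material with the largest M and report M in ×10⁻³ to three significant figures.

Screen on constraints: k ≥ 51.0 W/(m·K); cost ≤ 280 $/kg. Survivors: alloy G, alloy C.
After converting to SI:
  alloy G: E = 106.0 GPa, ρ = 8842 kg/m³
  alloy C: E = 408.2 GPa, ρ = 19220 kg/m³
  alloy G: M = 0.535×10⁻³
  alloy C: M = 0.386×10⁻³
Alloy G has the largest M.

alloy G, M = 0.535×10⁻³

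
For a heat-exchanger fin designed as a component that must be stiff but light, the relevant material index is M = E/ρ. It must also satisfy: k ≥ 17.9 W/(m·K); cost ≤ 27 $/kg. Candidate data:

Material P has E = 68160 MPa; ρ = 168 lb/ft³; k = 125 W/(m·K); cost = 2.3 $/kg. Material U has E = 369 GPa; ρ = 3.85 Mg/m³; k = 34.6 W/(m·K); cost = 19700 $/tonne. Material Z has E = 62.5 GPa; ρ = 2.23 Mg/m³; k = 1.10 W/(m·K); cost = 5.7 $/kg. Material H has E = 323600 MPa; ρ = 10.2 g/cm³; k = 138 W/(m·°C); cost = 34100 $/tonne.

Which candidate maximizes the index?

material U

Screen on constraints: k ≥ 17.9 W/(m·K); cost ≤ 27 $/kg. Survivors: material P, material U.
In SI units:
  material P: E = 68.16 GPa, ρ = 2691 kg/m³
  material U: E = 369.0 GPa, ρ = 3850 kg/m³
  material U: M = 95.8 MN·m/kg
  material P: M = 25.3 MN·m/kg
The maximum is for material U.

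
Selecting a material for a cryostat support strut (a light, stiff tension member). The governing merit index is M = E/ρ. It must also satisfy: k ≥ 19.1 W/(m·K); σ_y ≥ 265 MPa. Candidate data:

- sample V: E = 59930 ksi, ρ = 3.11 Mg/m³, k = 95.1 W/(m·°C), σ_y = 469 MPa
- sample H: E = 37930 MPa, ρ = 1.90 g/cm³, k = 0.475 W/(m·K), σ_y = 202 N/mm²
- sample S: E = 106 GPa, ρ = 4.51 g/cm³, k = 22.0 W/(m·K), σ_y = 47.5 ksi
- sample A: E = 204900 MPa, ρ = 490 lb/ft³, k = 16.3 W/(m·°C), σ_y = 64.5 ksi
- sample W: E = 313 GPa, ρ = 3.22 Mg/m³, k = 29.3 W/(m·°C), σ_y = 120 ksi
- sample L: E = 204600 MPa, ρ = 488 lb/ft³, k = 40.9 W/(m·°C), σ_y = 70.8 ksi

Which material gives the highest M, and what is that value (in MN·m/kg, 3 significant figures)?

Screen on constraints: k ≥ 19.1 W/(m·K); σ_y ≥ 265 MPa. Survivors: sample V, sample S, sample W, sample L.
Putting every candidate on a common basis:
  sample V: E = 413.2 GPa, ρ = 3110 kg/m³
  sample S: E = 106.0 GPa, ρ = 4510 kg/m³
  sample W: E = 313.0 GPa, ρ = 3220 kg/m³
  sample L: E = 204.6 GPa, ρ = 7817 kg/m³
  sample V: M = 133 MN·m/kg
  sample W: M = 97.2 MN·m/kg
  sample L: M = 26.2 MN·m/kg
  sample S: M = 23.5 MN·m/kg
The maximum is for sample V.

sample V, M = 133 MN·m/kg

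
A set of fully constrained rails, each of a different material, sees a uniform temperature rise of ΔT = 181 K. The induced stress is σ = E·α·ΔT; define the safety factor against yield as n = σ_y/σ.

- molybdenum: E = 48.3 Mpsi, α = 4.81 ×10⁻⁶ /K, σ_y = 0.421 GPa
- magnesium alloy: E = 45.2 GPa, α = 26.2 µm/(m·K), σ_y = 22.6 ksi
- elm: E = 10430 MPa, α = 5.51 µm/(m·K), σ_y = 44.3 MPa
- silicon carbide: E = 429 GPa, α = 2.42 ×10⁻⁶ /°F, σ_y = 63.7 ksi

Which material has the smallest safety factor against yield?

magnesium alloy

In consistent units (E in GPa, α in ×10⁻⁶/K, σ_y in MPa):
  molybdenum: E = 333.0, α = 4.81, σ_y = 421.0 → σ = 290 MPa, n = 1.45
  magnesium alloy: E = 45.20, α = 26.2, σ_y = 155.8 → σ = 214 MPa, n = 0.727
  elm: E = 10.43, α = 5.51, σ_y = 44.30 → σ = 10.4 MPa, n = 4.26
  silicon carbide: E = 429.0, α = 4.36, σ_y = 439.2 → σ = 338 MPa, n = 1.30
The minimum is magnesium alloy at n = 0.727.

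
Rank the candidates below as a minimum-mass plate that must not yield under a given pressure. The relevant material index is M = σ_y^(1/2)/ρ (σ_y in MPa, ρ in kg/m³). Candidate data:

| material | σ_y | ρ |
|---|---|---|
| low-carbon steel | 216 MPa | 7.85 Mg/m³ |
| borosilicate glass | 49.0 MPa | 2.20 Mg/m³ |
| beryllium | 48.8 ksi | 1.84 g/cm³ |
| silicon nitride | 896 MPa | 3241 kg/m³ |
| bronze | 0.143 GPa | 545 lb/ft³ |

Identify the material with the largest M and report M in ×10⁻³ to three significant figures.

Putting every candidate on a common basis:
  low-carbon steel: σ_y = 216.0 MPa, ρ = 7850 kg/m³
  borosilicate glass: σ_y = 49.00 MPa, ρ = 2200 kg/m³
  beryllium: σ_y = 336.5 MPa, ρ = 1840 kg/m³
  silicon nitride: σ_y = 896.0 MPa, ρ = 3241 kg/m³
  bronze: σ_y = 143.0 MPa, ρ = 8730 kg/m³
  beryllium: M = 9.97×10⁻³
  silicon nitride: M = 9.24×10⁻³
  borosilicate glass: M = 3.18×10⁻³
  low-carbon steel: M = 1.87×10⁻³
  bronze: M = 1.37×10⁻³
The maximum is for beryllium.

beryllium, M = 9.97×10⁻³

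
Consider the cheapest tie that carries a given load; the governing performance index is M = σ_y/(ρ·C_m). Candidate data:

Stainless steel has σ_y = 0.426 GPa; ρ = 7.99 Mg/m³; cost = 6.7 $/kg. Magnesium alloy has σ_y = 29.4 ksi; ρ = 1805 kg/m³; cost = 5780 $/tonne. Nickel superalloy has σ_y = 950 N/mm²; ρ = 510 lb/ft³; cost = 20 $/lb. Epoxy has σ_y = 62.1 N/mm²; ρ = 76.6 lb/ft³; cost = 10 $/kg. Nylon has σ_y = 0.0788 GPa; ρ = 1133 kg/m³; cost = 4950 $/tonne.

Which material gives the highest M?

In SI units:
  stainless steel: σ_y = 426.0 MPa, ρ = 7990 kg/m³, cost = 6.700 $/kg
  magnesium alloy: σ_y = 202.7 MPa, ρ = 1805 kg/m³, cost = 5.780 $/kg
  nickel superalloy: σ_y = 950.0 MPa, ρ = 8169 kg/m³, cost = 44.09 $/kg
  epoxy: σ_y = 62.10 MPa, ρ = 1227 kg/m³, cost = 10.00 $/kg
  nylon: σ_y = 78.80 MPa, ρ = 1133 kg/m³, cost = 4.950 $/kg
  magnesium alloy: M = 19.4 kN·m per $
  nylon: M = 14.1 kN·m per $
  stainless steel: M = 7.96 kN·m per $
  epoxy: M = 5.06 kN·m per $
  nickel superalloy: M = 2.64 kN·m per $
Magnesium alloy has the largest M.

magnesium alloy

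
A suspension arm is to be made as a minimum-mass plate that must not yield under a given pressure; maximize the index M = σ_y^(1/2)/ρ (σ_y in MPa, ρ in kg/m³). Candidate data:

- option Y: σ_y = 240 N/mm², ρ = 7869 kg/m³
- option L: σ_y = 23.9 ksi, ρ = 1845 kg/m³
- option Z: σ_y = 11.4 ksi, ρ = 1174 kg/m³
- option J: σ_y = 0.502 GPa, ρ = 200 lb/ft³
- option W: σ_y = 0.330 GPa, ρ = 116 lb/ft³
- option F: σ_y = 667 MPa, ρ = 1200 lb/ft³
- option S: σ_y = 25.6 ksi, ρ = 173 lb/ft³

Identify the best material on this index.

In SI units:
  option Y: σ_y = 240.0 MPa, ρ = 7869 kg/m³
  option L: σ_y = 164.8 MPa, ρ = 1845 kg/m³
  option Z: σ_y = 78.60 MPa, ρ = 1174 kg/m³
  option J: σ_y = 502.0 MPa, ρ = 3204 kg/m³
  option W: σ_y = 330.0 MPa, ρ = 1858 kg/m³
  option F: σ_y = 667.0 MPa, ρ = 19220 kg/m³
  option S: σ_y = 176.5 MPa, ρ = 2771 kg/m³
  option W: M = 9.78×10⁻³
  option Z: M = 7.55×10⁻³
  option J: M = 6.99×10⁻³
  option L: M = 6.96×10⁻³
  option S: M = 4.79×10⁻³
  option Y: M = 1.97×10⁻³
  option F: M = 1.34×10⁻³
Option W ranks first.

option W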